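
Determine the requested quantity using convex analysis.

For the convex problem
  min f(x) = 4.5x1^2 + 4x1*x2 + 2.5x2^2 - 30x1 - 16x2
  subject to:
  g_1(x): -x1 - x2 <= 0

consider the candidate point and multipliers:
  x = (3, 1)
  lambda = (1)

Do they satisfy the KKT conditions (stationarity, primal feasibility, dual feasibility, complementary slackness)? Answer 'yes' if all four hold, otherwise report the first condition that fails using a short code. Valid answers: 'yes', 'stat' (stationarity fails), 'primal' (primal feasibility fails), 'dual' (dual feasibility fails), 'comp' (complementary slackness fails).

Gradient of f: grad f(x) = Q x + c = (1, 1)
Constraint values g_i(x) = a_i^T x - b_i:
  g_1((3, 1)) = -4
Stationarity residual: grad f(x) + sum_i lambda_i a_i = (0, 0)
  -> stationarity OK
Primal feasibility (all g_i <= 0): OK
Dual feasibility (all lambda_i >= 0): OK
Complementary slackness (lambda_i * g_i(x) = 0 for all i): FAILS

Verdict: the first failing condition is complementary_slackness -> comp.

comp


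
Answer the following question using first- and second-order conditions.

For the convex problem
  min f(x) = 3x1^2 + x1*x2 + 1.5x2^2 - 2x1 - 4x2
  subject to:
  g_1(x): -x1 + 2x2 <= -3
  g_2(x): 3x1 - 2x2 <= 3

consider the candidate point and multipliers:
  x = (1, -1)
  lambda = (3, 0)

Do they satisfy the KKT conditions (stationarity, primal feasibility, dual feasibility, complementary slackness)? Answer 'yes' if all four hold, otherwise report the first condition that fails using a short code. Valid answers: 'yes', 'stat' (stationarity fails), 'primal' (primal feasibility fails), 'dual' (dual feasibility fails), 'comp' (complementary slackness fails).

Gradient of f: grad f(x) = Q x + c = (3, -6)
Constraint values g_i(x) = a_i^T x - b_i:
  g_1((1, -1)) = 0
  g_2((1, -1)) = 2
Stationarity residual: grad f(x) + sum_i lambda_i a_i = (0, 0)
  -> stationarity OK
Primal feasibility (all g_i <= 0): FAILS
Dual feasibility (all lambda_i >= 0): OK
Complementary slackness (lambda_i * g_i(x) = 0 for all i): OK

Verdict: the first failing condition is primal_feasibility -> primal.

primal


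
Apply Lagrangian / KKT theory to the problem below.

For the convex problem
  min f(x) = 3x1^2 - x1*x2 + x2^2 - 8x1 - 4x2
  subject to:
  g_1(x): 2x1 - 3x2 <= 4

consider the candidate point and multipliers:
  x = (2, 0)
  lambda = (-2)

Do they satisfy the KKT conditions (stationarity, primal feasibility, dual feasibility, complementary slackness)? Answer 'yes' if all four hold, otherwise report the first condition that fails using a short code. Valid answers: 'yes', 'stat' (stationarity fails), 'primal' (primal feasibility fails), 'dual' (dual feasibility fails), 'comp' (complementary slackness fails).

Gradient of f: grad f(x) = Q x + c = (4, -6)
Constraint values g_i(x) = a_i^T x - b_i:
  g_1((2, 0)) = 0
Stationarity residual: grad f(x) + sum_i lambda_i a_i = (0, 0)
  -> stationarity OK
Primal feasibility (all g_i <= 0): OK
Dual feasibility (all lambda_i >= 0): FAILS
Complementary slackness (lambda_i * g_i(x) = 0 for all i): OK

Verdict: the first failing condition is dual_feasibility -> dual.

dual


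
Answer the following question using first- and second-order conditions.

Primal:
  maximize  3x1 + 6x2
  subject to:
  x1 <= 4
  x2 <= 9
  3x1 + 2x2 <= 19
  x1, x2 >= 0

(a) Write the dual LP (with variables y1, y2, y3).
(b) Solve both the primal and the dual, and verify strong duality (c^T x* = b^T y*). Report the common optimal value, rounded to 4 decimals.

The standard primal-dual pair for 'max c^T x s.t. A x <= b, x >= 0' is:
  Dual:  min b^T y  s.t.  A^T y >= c,  y >= 0.

So the dual LP is:
  minimize  4y1 + 9y2 + 19y3
  subject to:
    y1 + 3y3 >= 3
    y2 + 2y3 >= 6
    y1, y2, y3 >= 0

Solving the primal: x* = (0.3333, 9).
  primal value c^T x* = 55.
Solving the dual: y* = (0, 4, 1).
  dual value b^T y* = 55.
Strong duality: c^T x* = b^T y*. Confirmed.

55


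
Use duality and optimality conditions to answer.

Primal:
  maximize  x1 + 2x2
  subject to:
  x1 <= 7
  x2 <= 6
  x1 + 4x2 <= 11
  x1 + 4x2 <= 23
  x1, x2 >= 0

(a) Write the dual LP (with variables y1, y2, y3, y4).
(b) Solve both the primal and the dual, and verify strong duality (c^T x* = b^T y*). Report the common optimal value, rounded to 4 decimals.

The standard primal-dual pair for 'max c^T x s.t. A x <= b, x >= 0' is:
  Dual:  min b^T y  s.t.  A^T y >= c,  y >= 0.

So the dual LP is:
  minimize  7y1 + 6y2 + 11y3 + 23y4
  subject to:
    y1 + y3 + y4 >= 1
    y2 + 4y3 + 4y4 >= 2
    y1, y2, y3, y4 >= 0

Solving the primal: x* = (7, 1).
  primal value c^T x* = 9.
Solving the dual: y* = (0.5, 0, 0.5, 0).
  dual value b^T y* = 9.
Strong duality: c^T x* = b^T y*. Confirmed.

9


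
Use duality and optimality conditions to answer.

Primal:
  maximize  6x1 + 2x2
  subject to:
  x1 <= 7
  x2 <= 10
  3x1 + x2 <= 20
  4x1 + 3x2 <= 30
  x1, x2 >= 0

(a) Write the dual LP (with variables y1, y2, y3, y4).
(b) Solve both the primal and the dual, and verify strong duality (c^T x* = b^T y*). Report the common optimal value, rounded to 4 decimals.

The standard primal-dual pair for 'max c^T x s.t. A x <= b, x >= 0' is:
  Dual:  min b^T y  s.t.  A^T y >= c,  y >= 0.

So the dual LP is:
  minimize  7y1 + 10y2 + 20y3 + 30y4
  subject to:
    y1 + 3y3 + 4y4 >= 6
    y2 + y3 + 3y4 >= 2
    y1, y2, y3, y4 >= 0

Solving the primal: x* = (6, 2).
  primal value c^T x* = 40.
Solving the dual: y* = (0, 0, 2, 0).
  dual value b^T y* = 40.
Strong duality: c^T x* = b^T y*. Confirmed.

40


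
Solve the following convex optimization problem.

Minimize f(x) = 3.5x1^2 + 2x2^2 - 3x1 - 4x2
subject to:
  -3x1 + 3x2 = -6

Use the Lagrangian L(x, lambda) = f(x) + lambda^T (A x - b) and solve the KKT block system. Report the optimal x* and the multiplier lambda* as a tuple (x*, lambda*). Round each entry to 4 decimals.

Form the Lagrangian:
  L(x, lambda) = (1/2) x^T Q x + c^T x + lambda^T (A x - b)
Stationarity (grad_x L = 0): Q x + c + A^T lambda = 0.
Primal feasibility: A x = b.

This gives the KKT block system:
  [ Q   A^T ] [ x     ]   [-c ]
  [ A    0  ] [ lambda ] = [ b ]

Solving the linear system:
  x*      = (1.3636, -0.6364)
  lambda* = (2.1818)
  f(x*)   = 5.7727

x* = (1.3636, -0.6364), lambda* = (2.1818)


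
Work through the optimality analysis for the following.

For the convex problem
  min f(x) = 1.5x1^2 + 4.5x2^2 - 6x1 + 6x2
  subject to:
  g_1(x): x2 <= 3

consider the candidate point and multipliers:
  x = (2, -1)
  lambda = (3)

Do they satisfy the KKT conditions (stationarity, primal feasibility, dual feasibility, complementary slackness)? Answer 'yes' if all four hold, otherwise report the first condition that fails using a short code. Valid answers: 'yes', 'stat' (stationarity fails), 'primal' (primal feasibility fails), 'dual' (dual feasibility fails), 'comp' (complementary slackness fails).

Gradient of f: grad f(x) = Q x + c = (0, -3)
Constraint values g_i(x) = a_i^T x - b_i:
  g_1((2, -1)) = -4
Stationarity residual: grad f(x) + sum_i lambda_i a_i = (0, 0)
  -> stationarity OK
Primal feasibility (all g_i <= 0): OK
Dual feasibility (all lambda_i >= 0): OK
Complementary slackness (lambda_i * g_i(x) = 0 for all i): FAILS

Verdict: the first failing condition is complementary_slackness -> comp.

comp


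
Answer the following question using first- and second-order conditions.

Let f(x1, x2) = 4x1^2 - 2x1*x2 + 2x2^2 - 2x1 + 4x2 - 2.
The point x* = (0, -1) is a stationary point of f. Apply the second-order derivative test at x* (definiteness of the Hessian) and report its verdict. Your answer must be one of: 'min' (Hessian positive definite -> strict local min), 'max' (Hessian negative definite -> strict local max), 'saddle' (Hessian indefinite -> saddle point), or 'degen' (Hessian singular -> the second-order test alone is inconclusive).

Compute the Hessian H = grad^2 f:
  H = [[8, -2], [-2, 4]]
Verify stationarity: grad f(x*) = H x* + g = (0, 0).
Eigenvalues of H: 3.1716, 8.8284.
Both eigenvalues > 0, so H is positive definite -> x* is a strict local min.

min


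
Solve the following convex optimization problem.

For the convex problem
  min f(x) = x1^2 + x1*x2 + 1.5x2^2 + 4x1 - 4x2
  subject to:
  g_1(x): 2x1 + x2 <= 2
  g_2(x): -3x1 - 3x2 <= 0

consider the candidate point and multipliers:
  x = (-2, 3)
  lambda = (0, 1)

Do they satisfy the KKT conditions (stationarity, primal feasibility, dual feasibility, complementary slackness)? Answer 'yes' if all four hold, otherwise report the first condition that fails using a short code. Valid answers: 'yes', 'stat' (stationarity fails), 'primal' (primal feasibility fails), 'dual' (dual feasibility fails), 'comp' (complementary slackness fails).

Gradient of f: grad f(x) = Q x + c = (3, 3)
Constraint values g_i(x) = a_i^T x - b_i:
  g_1((-2, 3)) = -3
  g_2((-2, 3)) = -3
Stationarity residual: grad f(x) + sum_i lambda_i a_i = (0, 0)
  -> stationarity OK
Primal feasibility (all g_i <= 0): OK
Dual feasibility (all lambda_i >= 0): OK
Complementary slackness (lambda_i * g_i(x) = 0 for all i): FAILS

Verdict: the first failing condition is complementary_slackness -> comp.

comp


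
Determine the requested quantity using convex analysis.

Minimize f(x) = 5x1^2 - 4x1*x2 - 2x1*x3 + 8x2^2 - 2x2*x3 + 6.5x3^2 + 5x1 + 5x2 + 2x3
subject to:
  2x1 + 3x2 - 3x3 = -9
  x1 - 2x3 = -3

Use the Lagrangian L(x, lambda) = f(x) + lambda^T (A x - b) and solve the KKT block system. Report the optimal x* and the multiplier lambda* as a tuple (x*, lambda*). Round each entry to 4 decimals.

Form the Lagrangian:
  L(x, lambda) = (1/2) x^T Q x + c^T x + lambda^T (A x - b)
Stationarity (grad_x L = 0): Q x + c + A^T lambda = 0.
Primal feasibility: A x = b.

This gives the KKT block system:
  [ Q   A^T ] [ x     ]   [-c ]
  [ A    0  ] [ lambda ] = [ b ]

Solving the linear system:
  x*      = (-1.79, -1.2017, 0.605)
  lambda* = (2.7588, 3.7859)
  f(x*)   = 11.2193

x* = (-1.79, -1.2017, 0.605), lambda* = (2.7588, 3.7859)


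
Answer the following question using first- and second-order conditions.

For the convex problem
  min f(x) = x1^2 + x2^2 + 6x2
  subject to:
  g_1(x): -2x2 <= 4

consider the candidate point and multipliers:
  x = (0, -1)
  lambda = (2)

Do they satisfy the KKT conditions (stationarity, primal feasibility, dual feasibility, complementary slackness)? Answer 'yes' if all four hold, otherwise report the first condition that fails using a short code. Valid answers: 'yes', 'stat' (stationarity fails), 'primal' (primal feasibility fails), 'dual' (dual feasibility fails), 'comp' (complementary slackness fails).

Gradient of f: grad f(x) = Q x + c = (0, 4)
Constraint values g_i(x) = a_i^T x - b_i:
  g_1((0, -1)) = -2
Stationarity residual: grad f(x) + sum_i lambda_i a_i = (0, 0)
  -> stationarity OK
Primal feasibility (all g_i <= 0): OK
Dual feasibility (all lambda_i >= 0): OK
Complementary slackness (lambda_i * g_i(x) = 0 for all i): FAILS

Verdict: the first failing condition is complementary_slackness -> comp.

comp


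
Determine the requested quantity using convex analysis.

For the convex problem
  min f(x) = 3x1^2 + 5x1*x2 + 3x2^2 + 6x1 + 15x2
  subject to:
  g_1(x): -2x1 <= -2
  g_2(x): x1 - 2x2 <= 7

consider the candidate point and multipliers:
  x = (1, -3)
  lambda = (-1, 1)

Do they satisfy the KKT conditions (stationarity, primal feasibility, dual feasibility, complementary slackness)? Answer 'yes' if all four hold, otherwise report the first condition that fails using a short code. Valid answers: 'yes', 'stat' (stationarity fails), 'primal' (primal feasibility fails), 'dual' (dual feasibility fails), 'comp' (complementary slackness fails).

Gradient of f: grad f(x) = Q x + c = (-3, 2)
Constraint values g_i(x) = a_i^T x - b_i:
  g_1((1, -3)) = 0
  g_2((1, -3)) = 0
Stationarity residual: grad f(x) + sum_i lambda_i a_i = (0, 0)
  -> stationarity OK
Primal feasibility (all g_i <= 0): OK
Dual feasibility (all lambda_i >= 0): FAILS
Complementary slackness (lambda_i * g_i(x) = 0 for all i): OK

Verdict: the first failing condition is dual_feasibility -> dual.

dual


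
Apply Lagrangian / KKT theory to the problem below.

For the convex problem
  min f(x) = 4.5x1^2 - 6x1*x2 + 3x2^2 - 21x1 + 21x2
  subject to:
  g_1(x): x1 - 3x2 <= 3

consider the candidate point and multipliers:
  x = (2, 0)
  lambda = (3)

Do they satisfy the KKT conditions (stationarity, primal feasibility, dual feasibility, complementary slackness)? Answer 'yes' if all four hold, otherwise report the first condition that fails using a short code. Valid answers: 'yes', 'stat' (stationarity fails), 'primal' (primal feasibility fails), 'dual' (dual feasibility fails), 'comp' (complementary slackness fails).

Gradient of f: grad f(x) = Q x + c = (-3, 9)
Constraint values g_i(x) = a_i^T x - b_i:
  g_1((2, 0)) = -1
Stationarity residual: grad f(x) + sum_i lambda_i a_i = (0, 0)
  -> stationarity OK
Primal feasibility (all g_i <= 0): OK
Dual feasibility (all lambda_i >= 0): OK
Complementary slackness (lambda_i * g_i(x) = 0 for all i): FAILS

Verdict: the first failing condition is complementary_slackness -> comp.

comp


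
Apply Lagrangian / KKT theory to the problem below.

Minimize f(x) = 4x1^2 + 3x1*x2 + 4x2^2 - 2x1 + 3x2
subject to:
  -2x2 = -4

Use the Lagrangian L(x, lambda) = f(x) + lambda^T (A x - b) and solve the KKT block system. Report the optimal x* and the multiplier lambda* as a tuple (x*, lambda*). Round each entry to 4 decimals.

Form the Lagrangian:
  L(x, lambda) = (1/2) x^T Q x + c^T x + lambda^T (A x - b)
Stationarity (grad_x L = 0): Q x + c + A^T lambda = 0.
Primal feasibility: A x = b.

This gives the KKT block system:
  [ Q   A^T ] [ x     ]   [-c ]
  [ A    0  ] [ lambda ] = [ b ]

Solving the linear system:
  x*      = (-0.5, 2)
  lambda* = (8.75)
  f(x*)   = 21

x* = (-0.5, 2), lambda* = (8.75)


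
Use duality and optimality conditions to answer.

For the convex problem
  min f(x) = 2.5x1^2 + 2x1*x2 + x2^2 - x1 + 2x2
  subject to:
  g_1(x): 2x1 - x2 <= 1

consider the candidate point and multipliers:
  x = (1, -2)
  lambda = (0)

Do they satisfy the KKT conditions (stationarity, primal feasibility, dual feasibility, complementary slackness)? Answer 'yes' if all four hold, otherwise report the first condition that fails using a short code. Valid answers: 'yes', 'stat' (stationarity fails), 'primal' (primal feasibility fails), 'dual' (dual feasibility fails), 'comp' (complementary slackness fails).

Gradient of f: grad f(x) = Q x + c = (0, 0)
Constraint values g_i(x) = a_i^T x - b_i:
  g_1((1, -2)) = 3
Stationarity residual: grad f(x) + sum_i lambda_i a_i = (0, 0)
  -> stationarity OK
Primal feasibility (all g_i <= 0): FAILS
Dual feasibility (all lambda_i >= 0): OK
Complementary slackness (lambda_i * g_i(x) = 0 for all i): OK

Verdict: the first failing condition is primal_feasibility -> primal.

primal


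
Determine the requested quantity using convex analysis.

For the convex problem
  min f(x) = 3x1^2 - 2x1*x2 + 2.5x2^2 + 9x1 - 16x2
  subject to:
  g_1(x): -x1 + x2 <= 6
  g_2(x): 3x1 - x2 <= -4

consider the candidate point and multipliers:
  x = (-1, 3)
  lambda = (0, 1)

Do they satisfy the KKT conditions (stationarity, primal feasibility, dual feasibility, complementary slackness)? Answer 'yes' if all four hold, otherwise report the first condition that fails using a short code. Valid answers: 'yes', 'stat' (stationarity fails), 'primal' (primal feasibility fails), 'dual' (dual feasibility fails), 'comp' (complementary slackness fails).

Gradient of f: grad f(x) = Q x + c = (-3, 1)
Constraint values g_i(x) = a_i^T x - b_i:
  g_1((-1, 3)) = -2
  g_2((-1, 3)) = -2
Stationarity residual: grad f(x) + sum_i lambda_i a_i = (0, 0)
  -> stationarity OK
Primal feasibility (all g_i <= 0): OK
Dual feasibility (all lambda_i >= 0): OK
Complementary slackness (lambda_i * g_i(x) = 0 for all i): FAILS

Verdict: the first failing condition is complementary_slackness -> comp.

comp


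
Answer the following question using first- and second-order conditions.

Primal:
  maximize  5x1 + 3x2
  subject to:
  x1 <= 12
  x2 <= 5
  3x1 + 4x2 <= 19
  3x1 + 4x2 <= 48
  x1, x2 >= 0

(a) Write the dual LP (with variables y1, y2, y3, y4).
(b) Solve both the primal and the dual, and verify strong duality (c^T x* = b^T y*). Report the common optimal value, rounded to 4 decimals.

The standard primal-dual pair for 'max c^T x s.t. A x <= b, x >= 0' is:
  Dual:  min b^T y  s.t.  A^T y >= c,  y >= 0.

So the dual LP is:
  minimize  12y1 + 5y2 + 19y3 + 48y4
  subject to:
    y1 + 3y3 + 3y4 >= 5
    y2 + 4y3 + 4y4 >= 3
    y1, y2, y3, y4 >= 0

Solving the primal: x* = (6.3333, 0).
  primal value c^T x* = 31.6667.
Solving the dual: y* = (0, 0, 1.6667, 0).
  dual value b^T y* = 31.6667.
Strong duality: c^T x* = b^T y*. Confirmed.

31.6667


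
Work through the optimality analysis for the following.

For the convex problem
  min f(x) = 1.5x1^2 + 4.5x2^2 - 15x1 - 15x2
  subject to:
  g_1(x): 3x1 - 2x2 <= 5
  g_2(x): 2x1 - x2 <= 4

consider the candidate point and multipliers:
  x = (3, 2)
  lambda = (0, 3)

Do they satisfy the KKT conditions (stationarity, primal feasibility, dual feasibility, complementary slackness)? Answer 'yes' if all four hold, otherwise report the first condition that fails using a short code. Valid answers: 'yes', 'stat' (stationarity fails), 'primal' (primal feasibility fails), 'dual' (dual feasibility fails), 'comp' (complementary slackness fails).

Gradient of f: grad f(x) = Q x + c = (-6, 3)
Constraint values g_i(x) = a_i^T x - b_i:
  g_1((3, 2)) = 0
  g_2((3, 2)) = 0
Stationarity residual: grad f(x) + sum_i lambda_i a_i = (0, 0)
  -> stationarity OK
Primal feasibility (all g_i <= 0): OK
Dual feasibility (all lambda_i >= 0): OK
Complementary slackness (lambda_i * g_i(x) = 0 for all i): OK

Verdict: yes, KKT holds.

yes


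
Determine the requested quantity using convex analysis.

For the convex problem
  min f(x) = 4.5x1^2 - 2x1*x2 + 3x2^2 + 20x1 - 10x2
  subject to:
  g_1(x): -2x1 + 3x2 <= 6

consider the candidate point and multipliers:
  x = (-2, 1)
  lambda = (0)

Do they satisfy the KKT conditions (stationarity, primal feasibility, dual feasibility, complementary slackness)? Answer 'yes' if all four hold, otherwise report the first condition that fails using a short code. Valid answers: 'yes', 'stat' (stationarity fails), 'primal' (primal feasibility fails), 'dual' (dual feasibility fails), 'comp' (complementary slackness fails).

Gradient of f: grad f(x) = Q x + c = (0, 0)
Constraint values g_i(x) = a_i^T x - b_i:
  g_1((-2, 1)) = 1
Stationarity residual: grad f(x) + sum_i lambda_i a_i = (0, 0)
  -> stationarity OK
Primal feasibility (all g_i <= 0): FAILS
Dual feasibility (all lambda_i >= 0): OK
Complementary slackness (lambda_i * g_i(x) = 0 for all i): OK

Verdict: the first failing condition is primal_feasibility -> primal.

primal


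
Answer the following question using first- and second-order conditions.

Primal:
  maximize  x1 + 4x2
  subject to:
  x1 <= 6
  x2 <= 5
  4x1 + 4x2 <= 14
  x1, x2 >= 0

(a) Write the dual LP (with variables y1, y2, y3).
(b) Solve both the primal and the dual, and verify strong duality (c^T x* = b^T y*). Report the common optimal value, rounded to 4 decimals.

The standard primal-dual pair for 'max c^T x s.t. A x <= b, x >= 0' is:
  Dual:  min b^T y  s.t.  A^T y >= c,  y >= 0.

So the dual LP is:
  minimize  6y1 + 5y2 + 14y3
  subject to:
    y1 + 4y3 >= 1
    y2 + 4y3 >= 4
    y1, y2, y3 >= 0

Solving the primal: x* = (0, 3.5).
  primal value c^T x* = 14.
Solving the dual: y* = (0, 0, 1).
  dual value b^T y* = 14.
Strong duality: c^T x* = b^T y*. Confirmed.

14


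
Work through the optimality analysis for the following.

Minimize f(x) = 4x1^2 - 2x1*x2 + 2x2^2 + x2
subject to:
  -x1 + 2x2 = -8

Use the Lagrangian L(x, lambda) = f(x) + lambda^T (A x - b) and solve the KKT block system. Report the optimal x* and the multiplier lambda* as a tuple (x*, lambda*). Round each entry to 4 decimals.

Form the Lagrangian:
  L(x, lambda) = (1/2) x^T Q x + c^T x + lambda^T (A x - b)
Stationarity (grad_x L = 0): Q x + c + A^T lambda = 0.
Primal feasibility: A x = b.

This gives the KKT block system:
  [ Q   A^T ] [ x     ]   [-c ]
  [ A    0  ] [ lambda ] = [ b ]

Solving the linear system:
  x*      = (-0.0714, -4.0357)
  lambda* = (7.5)
  f(x*)   = 27.9821

x* = (-0.0714, -4.0357), lambda* = (7.5)


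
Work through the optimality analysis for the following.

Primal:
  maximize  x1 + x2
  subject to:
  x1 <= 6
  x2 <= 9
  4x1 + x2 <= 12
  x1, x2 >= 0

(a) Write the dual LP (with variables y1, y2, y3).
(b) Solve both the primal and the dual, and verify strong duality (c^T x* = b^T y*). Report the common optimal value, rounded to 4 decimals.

The standard primal-dual pair for 'max c^T x s.t. A x <= b, x >= 0' is:
  Dual:  min b^T y  s.t.  A^T y >= c,  y >= 0.

So the dual LP is:
  minimize  6y1 + 9y2 + 12y3
  subject to:
    y1 + 4y3 >= 1
    y2 + y3 >= 1
    y1, y2, y3 >= 0

Solving the primal: x* = (0.75, 9).
  primal value c^T x* = 9.75.
Solving the dual: y* = (0, 0.75, 0.25).
  dual value b^T y* = 9.75.
Strong duality: c^T x* = b^T y*. Confirmed.

9.75


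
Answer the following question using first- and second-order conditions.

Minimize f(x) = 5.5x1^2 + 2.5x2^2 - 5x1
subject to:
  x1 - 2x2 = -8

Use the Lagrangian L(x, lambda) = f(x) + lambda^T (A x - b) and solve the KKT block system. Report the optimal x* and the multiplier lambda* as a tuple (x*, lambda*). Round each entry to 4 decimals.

Form the Lagrangian:
  L(x, lambda) = (1/2) x^T Q x + c^T x + lambda^T (A x - b)
Stationarity (grad_x L = 0): Q x + c + A^T lambda = 0.
Primal feasibility: A x = b.

This gives the KKT block system:
  [ Q   A^T ] [ x     ]   [-c ]
  [ A    0  ] [ lambda ] = [ b ]

Solving the linear system:
  x*      = (-0.4082, 3.7959)
  lambda* = (9.4898)
  f(x*)   = 38.9796

x* = (-0.4082, 3.7959), lambda* = (9.4898)


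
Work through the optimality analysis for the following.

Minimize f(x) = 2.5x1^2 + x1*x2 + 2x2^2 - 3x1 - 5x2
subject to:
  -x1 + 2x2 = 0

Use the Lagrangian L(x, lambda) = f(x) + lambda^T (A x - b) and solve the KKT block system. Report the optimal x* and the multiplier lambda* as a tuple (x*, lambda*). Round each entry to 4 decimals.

Form the Lagrangian:
  L(x, lambda) = (1/2) x^T Q x + c^T x + lambda^T (A x - b)
Stationarity (grad_x L = 0): Q x + c + A^T lambda = 0.
Primal feasibility: A x = b.

This gives the KKT block system:
  [ Q   A^T ] [ x     ]   [-c ]
  [ A    0  ] [ lambda ] = [ b ]

Solving the linear system:
  x*      = (0.7857, 0.3929)
  lambda* = (1.3214)
  f(x*)   = -2.1607

x* = (0.7857, 0.3929), lambda* = (1.3214)


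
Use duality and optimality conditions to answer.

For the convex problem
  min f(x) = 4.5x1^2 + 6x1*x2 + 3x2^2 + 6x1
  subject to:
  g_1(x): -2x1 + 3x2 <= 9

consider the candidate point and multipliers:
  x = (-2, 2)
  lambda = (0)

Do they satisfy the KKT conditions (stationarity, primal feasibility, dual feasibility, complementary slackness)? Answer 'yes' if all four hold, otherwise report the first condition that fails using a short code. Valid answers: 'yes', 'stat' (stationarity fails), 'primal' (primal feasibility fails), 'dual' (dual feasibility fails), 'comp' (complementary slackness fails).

Gradient of f: grad f(x) = Q x + c = (0, 0)
Constraint values g_i(x) = a_i^T x - b_i:
  g_1((-2, 2)) = 1
Stationarity residual: grad f(x) + sum_i lambda_i a_i = (0, 0)
  -> stationarity OK
Primal feasibility (all g_i <= 0): FAILS
Dual feasibility (all lambda_i >= 0): OK
Complementary slackness (lambda_i * g_i(x) = 0 for all i): OK

Verdict: the first failing condition is primal_feasibility -> primal.

primal


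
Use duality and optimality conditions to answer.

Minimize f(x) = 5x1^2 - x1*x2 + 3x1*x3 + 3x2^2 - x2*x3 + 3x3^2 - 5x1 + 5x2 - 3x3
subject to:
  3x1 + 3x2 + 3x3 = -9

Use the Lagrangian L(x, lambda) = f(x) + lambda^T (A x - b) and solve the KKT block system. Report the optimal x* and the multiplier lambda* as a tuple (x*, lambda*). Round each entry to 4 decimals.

Form the Lagrangian:
  L(x, lambda) = (1/2) x^T Q x + c^T x + lambda^T (A x - b)
Stationarity (grad_x L = 0): Q x + c + A^T lambda = 0.
Primal feasibility: A x = b.

This gives the KKT block system:
  [ Q   A^T ] [ x     ]   [-c ]
  [ A    0  ] [ lambda ] = [ b ]

Solving the linear system:
  x*      = (-0.084, -2.0534, -0.8626)
  lambda* = (2.1247)
  f(x*)   = 5.9313

x* = (-0.084, -2.0534, -0.8626), lambda* = (2.1247)


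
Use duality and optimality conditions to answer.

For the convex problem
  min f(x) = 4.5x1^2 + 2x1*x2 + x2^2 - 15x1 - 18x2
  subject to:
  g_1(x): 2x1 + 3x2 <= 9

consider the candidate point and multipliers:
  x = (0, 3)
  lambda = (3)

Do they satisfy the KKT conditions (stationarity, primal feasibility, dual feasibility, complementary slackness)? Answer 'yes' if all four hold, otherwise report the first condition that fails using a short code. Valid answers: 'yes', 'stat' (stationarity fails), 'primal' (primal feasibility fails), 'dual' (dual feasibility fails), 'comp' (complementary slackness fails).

Gradient of f: grad f(x) = Q x + c = (-9, -12)
Constraint values g_i(x) = a_i^T x - b_i:
  g_1((0, 3)) = 0
Stationarity residual: grad f(x) + sum_i lambda_i a_i = (-3, -3)
  -> stationarity FAILS
Primal feasibility (all g_i <= 0): OK
Dual feasibility (all lambda_i >= 0): OK
Complementary slackness (lambda_i * g_i(x) = 0 for all i): OK

Verdict: the first failing condition is stationarity -> stat.

stat


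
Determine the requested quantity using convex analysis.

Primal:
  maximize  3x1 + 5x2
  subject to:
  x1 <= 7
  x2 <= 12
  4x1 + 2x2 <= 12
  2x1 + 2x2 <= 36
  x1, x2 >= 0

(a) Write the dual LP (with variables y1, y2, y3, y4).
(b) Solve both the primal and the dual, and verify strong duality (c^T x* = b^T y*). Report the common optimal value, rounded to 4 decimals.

The standard primal-dual pair for 'max c^T x s.t. A x <= b, x >= 0' is:
  Dual:  min b^T y  s.t.  A^T y >= c,  y >= 0.

So the dual LP is:
  minimize  7y1 + 12y2 + 12y3 + 36y4
  subject to:
    y1 + 4y3 + 2y4 >= 3
    y2 + 2y3 + 2y4 >= 5
    y1, y2, y3, y4 >= 0

Solving the primal: x* = (0, 6).
  primal value c^T x* = 30.
Solving the dual: y* = (0, 0, 2.5, 0).
  dual value b^T y* = 30.
Strong duality: c^T x* = b^T y*. Confirmed.

30


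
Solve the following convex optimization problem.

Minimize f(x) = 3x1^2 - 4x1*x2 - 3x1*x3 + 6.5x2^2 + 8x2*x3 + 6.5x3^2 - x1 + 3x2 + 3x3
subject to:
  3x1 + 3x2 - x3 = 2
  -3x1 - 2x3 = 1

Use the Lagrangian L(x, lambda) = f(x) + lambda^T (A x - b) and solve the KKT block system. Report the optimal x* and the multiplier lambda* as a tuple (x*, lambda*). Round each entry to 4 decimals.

Form the Lagrangian:
  L(x, lambda) = (1/2) x^T Q x + c^T x + lambda^T (A x - b)
Stationarity (grad_x L = 0): Q x + c + A^T lambda = 0.
Primal feasibility: A x = b.

This gives the KKT block system:
  [ Q   A^T ] [ x     ]   [-c ]
  [ A    0  ] [ lambda ] = [ b ]

Solving the linear system:
  x*      = (0.0864, 0.3704, -0.6296)
  lambda* = (-0.8107, -0.8354)
  f(x*)   = 0.7963

x* = (0.0864, 0.3704, -0.6296), lambda* = (-0.8107, -0.8354)


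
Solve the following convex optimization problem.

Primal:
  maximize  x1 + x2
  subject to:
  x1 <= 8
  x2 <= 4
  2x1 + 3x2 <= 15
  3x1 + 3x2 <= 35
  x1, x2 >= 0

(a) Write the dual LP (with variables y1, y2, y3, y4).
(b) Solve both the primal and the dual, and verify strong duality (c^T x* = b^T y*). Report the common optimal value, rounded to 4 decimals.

The standard primal-dual pair for 'max c^T x s.t. A x <= b, x >= 0' is:
  Dual:  min b^T y  s.t.  A^T y >= c,  y >= 0.

So the dual LP is:
  minimize  8y1 + 4y2 + 15y3 + 35y4
  subject to:
    y1 + 2y3 + 3y4 >= 1
    y2 + 3y3 + 3y4 >= 1
    y1, y2, y3, y4 >= 0

Solving the primal: x* = (7.5, 0).
  primal value c^T x* = 7.5.
Solving the dual: y* = (0, 0, 0.5, 0).
  dual value b^T y* = 7.5.
Strong duality: c^T x* = b^T y*. Confirmed.

7.5


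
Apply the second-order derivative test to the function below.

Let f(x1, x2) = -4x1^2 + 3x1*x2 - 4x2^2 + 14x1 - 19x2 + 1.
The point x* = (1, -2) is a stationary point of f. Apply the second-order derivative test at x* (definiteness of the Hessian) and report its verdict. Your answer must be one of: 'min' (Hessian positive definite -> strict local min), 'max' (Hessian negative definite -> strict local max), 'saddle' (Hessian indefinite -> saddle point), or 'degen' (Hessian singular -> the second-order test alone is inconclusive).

Compute the Hessian H = grad^2 f:
  H = [[-8, 3], [3, -8]]
Verify stationarity: grad f(x*) = H x* + g = (0, 0).
Eigenvalues of H: -11, -5.
Both eigenvalues < 0, so H is negative definite -> x* is a strict local max.

max


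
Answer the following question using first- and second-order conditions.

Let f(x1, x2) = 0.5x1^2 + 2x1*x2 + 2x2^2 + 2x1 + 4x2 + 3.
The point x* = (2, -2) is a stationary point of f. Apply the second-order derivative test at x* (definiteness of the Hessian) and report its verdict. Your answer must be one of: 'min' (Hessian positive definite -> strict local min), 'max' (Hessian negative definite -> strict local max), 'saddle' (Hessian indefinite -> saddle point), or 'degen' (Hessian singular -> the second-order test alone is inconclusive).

Compute the Hessian H = grad^2 f:
  H = [[1, 2], [2, 4]]
Verify stationarity: grad f(x*) = H x* + g = (0, 0).
Eigenvalues of H: 0, 5.
H has a zero eigenvalue (singular; positive semidefinite but not definite), so H is neither positive definite, negative definite, nor indefinite. The second-order test alone is inconclusive -> degen.
(Indeed, f is constant along the null direction of H through x*, so x* is not a strict local extremum.)

degen


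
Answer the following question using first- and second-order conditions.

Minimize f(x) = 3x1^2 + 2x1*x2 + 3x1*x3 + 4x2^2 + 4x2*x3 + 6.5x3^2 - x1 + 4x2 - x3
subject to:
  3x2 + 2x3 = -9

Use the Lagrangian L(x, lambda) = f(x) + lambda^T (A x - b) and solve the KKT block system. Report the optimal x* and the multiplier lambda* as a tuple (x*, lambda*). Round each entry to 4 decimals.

Form the Lagrangian:
  L(x, lambda) = (1/2) x^T Q x + c^T x + lambda^T (A x - b)
Stationarity (grad_x L = 0): Q x + c + A^T lambda = 0.
Primal feasibility: A x = b.

This gives the KKT block system:
  [ Q   A^T ] [ x     ]   [-c ]
  [ A    0  ] [ lambda ] = [ b ]

Solving the linear system:
  x*      = (1.2255, -2.8589, -0.2117)
  lambda* = (5.7556)
  f(x*)   = 19.6756

x* = (1.2255, -2.8589, -0.2117), lambda* = (5.7556)


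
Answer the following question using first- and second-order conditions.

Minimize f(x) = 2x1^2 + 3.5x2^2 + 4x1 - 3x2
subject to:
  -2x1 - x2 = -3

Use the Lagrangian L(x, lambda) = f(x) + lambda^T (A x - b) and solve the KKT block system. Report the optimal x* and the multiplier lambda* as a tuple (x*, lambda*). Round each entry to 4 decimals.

Form the Lagrangian:
  L(x, lambda) = (1/2) x^T Q x + c^T x + lambda^T (A x - b)
Stationarity (grad_x L = 0): Q x + c + A^T lambda = 0.
Primal feasibility: A x = b.

This gives the KKT block system:
  [ Q   A^T ] [ x     ]   [-c ]
  [ A    0  ] [ lambda ] = [ b ]

Solving the linear system:
  x*      = (1, 1)
  lambda* = (4)
  f(x*)   = 6.5

x* = (1, 1), lambda* = (4)


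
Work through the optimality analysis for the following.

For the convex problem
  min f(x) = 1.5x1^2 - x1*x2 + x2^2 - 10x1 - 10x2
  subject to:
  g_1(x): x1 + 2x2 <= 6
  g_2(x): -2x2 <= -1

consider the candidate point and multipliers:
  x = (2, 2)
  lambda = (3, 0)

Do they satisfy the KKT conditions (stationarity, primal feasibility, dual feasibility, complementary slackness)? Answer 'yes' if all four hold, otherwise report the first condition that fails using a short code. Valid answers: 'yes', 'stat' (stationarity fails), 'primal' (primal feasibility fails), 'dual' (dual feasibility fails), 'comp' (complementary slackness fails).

Gradient of f: grad f(x) = Q x + c = (-6, -8)
Constraint values g_i(x) = a_i^T x - b_i:
  g_1((2, 2)) = 0
  g_2((2, 2)) = -3
Stationarity residual: grad f(x) + sum_i lambda_i a_i = (-3, -2)
  -> stationarity FAILS
Primal feasibility (all g_i <= 0): OK
Dual feasibility (all lambda_i >= 0): OK
Complementary slackness (lambda_i * g_i(x) = 0 for all i): OK

Verdict: the first failing condition is stationarity -> stat.

stat


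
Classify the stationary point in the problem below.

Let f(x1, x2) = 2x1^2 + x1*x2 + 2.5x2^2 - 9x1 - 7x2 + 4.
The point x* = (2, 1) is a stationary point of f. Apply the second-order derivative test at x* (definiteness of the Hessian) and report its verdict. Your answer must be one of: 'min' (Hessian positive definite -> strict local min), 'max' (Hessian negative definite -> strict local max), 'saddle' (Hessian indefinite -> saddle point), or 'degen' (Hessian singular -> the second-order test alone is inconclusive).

Compute the Hessian H = grad^2 f:
  H = [[4, 1], [1, 5]]
Verify stationarity: grad f(x*) = H x* + g = (0, 0).
Eigenvalues of H: 3.382, 5.618.
Both eigenvalues > 0, so H is positive definite -> x* is a strict local min.

min


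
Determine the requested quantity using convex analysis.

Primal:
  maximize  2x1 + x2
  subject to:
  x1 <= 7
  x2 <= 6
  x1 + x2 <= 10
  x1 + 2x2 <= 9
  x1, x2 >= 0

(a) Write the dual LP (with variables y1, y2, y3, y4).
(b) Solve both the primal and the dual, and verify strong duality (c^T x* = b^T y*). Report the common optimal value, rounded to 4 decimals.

The standard primal-dual pair for 'max c^T x s.t. A x <= b, x >= 0' is:
  Dual:  min b^T y  s.t.  A^T y >= c,  y >= 0.

So the dual LP is:
  minimize  7y1 + 6y2 + 10y3 + 9y4
  subject to:
    y1 + y3 + y4 >= 2
    y2 + y3 + 2y4 >= 1
    y1, y2, y3, y4 >= 0

Solving the primal: x* = (7, 1).
  primal value c^T x* = 15.
Solving the dual: y* = (1.5, 0, 0, 0.5).
  dual value b^T y* = 15.
Strong duality: c^T x* = b^T y*. Confirmed.

15


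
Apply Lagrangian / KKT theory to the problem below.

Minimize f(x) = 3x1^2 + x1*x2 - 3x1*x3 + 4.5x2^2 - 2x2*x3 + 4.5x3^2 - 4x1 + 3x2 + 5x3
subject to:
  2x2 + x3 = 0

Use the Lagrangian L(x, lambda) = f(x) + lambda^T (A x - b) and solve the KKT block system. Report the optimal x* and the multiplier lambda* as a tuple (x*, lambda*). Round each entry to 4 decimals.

Form the Lagrangian:
  L(x, lambda) = (1/2) x^T Q x + c^T x + lambda^T (A x - b)
Stationarity (grad_x L = 0): Q x + c + A^T lambda = 0.
Primal feasibility: A x = b.

This gives the KKT block system:
  [ Q   A^T ] [ x     ]   [-c ]
  [ A    0  ] [ lambda ] = [ b ]

Solving the linear system:
  x*      = (0.6059, 0.052, -0.1041)
  lambda* = (-2.1413)
  f(x*)   = -1.3941

x* = (0.6059, 0.052, -0.1041), lambda* = (-2.1413)


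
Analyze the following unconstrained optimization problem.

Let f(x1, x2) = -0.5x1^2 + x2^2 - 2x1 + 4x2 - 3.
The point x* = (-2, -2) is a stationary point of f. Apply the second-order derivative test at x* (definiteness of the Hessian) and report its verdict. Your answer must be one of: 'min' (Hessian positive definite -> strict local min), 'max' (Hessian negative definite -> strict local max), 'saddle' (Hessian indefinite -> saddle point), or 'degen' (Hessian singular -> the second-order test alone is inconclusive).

Compute the Hessian H = grad^2 f:
  H = [[-1, 0], [0, 2]]
Verify stationarity: grad f(x*) = H x* + g = (0, 0).
Eigenvalues of H: -1, 2.
Eigenvalues have mixed signs, so H is indefinite -> x* is a saddle point.

saddle


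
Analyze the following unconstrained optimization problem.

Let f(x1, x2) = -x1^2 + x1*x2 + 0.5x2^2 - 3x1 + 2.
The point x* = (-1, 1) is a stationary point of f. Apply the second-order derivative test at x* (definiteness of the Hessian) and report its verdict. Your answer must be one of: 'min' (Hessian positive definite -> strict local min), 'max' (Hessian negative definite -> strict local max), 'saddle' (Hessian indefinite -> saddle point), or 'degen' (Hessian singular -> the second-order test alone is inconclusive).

Compute the Hessian H = grad^2 f:
  H = [[-2, 1], [1, 1]]
Verify stationarity: grad f(x*) = H x* + g = (0, 0).
Eigenvalues of H: -2.3028, 1.3028.
Eigenvalues have mixed signs, so H is indefinite -> x* is a saddle point.

saddle


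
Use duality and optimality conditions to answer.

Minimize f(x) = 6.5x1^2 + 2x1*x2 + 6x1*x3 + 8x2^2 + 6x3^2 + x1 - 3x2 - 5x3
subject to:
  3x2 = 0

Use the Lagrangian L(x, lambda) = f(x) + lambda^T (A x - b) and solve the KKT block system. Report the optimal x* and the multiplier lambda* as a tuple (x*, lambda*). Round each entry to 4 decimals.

Form the Lagrangian:
  L(x, lambda) = (1/2) x^T Q x + c^T x + lambda^T (A x - b)
Stationarity (grad_x L = 0): Q x + c + A^T lambda = 0.
Primal feasibility: A x = b.

This gives the KKT block system:
  [ Q   A^T ] [ x     ]   [-c ]
  [ A    0  ] [ lambda ] = [ b ]

Solving the linear system:
  x*      = (-0.35, 0, 0.5917)
  lambda* = (1.2333)
  f(x*)   = -1.6542

x* = (-0.35, 0, 0.5917), lambda* = (1.2333)


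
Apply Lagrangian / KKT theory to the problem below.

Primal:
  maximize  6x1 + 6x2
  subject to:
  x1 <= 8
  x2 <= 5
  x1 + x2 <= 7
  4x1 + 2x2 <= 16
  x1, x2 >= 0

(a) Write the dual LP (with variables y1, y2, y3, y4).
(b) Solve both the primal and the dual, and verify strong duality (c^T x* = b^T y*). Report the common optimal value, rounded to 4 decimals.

The standard primal-dual pair for 'max c^T x s.t. A x <= b, x >= 0' is:
  Dual:  min b^T y  s.t.  A^T y >= c,  y >= 0.

So the dual LP is:
  minimize  8y1 + 5y2 + 7y3 + 16y4
  subject to:
    y1 + y3 + 4y4 >= 6
    y2 + y3 + 2y4 >= 6
    y1, y2, y3, y4 >= 0

Solving the primal: x* = (1.5, 5).
  primal value c^T x* = 39.
Solving the dual: y* = (0, 3, 0, 1.5).
  dual value b^T y* = 39.
Strong duality: c^T x* = b^T y*. Confirmed.

39


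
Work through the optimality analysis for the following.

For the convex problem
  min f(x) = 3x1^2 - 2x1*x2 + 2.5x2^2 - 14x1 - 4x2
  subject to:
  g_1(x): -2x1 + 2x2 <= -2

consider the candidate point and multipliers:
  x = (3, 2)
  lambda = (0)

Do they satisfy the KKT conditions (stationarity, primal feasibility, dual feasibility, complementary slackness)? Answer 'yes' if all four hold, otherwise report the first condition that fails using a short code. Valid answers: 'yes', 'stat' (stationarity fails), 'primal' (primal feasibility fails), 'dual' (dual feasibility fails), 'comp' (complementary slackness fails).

Gradient of f: grad f(x) = Q x + c = (0, 0)
Constraint values g_i(x) = a_i^T x - b_i:
  g_1((3, 2)) = 0
Stationarity residual: grad f(x) + sum_i lambda_i a_i = (0, 0)
  -> stationarity OK
Primal feasibility (all g_i <= 0): OK
Dual feasibility (all lambda_i >= 0): OK
Complementary slackness (lambda_i * g_i(x) = 0 for all i): OK

Verdict: yes, KKT holds.

yes


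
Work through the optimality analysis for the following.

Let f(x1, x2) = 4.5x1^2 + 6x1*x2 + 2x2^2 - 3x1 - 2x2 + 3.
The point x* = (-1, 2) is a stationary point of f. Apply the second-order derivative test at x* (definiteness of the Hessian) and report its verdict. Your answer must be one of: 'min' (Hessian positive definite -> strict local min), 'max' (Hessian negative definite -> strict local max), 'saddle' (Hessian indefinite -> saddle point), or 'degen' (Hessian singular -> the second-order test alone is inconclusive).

Compute the Hessian H = grad^2 f:
  H = [[9, 6], [6, 4]]
Verify stationarity: grad f(x*) = H x* + g = (0, 0).
Eigenvalues of H: 0, 13.
H has a zero eigenvalue (singular; positive semidefinite but not definite), so H is neither positive definite, negative definite, nor indefinite. The second-order test alone is inconclusive -> degen.
(Indeed, f is constant along the null direction of H through x*, so x* is not a strict local extremum.)

degen


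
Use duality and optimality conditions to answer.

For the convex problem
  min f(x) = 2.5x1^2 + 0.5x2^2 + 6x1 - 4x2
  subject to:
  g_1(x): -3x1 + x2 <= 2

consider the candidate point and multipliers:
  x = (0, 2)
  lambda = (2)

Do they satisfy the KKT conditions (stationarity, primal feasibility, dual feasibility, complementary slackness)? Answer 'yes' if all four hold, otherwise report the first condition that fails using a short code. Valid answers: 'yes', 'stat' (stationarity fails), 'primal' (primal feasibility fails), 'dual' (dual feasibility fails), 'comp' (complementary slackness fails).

Gradient of f: grad f(x) = Q x + c = (6, -2)
Constraint values g_i(x) = a_i^T x - b_i:
  g_1((0, 2)) = 0
Stationarity residual: grad f(x) + sum_i lambda_i a_i = (0, 0)
  -> stationarity OK
Primal feasibility (all g_i <= 0): OK
Dual feasibility (all lambda_i >= 0): OK
Complementary slackness (lambda_i * g_i(x) = 0 for all i): OK

Verdict: yes, KKT holds.

yes
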